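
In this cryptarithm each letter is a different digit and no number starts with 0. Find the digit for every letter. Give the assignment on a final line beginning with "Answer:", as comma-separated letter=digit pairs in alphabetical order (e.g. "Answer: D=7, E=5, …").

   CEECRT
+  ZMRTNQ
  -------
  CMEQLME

Step 1. [col 1: T + Q ≡ E (mod 10)] several values work for Q in column 1 (T + Q ≡ E (mod 10), carry-in 0); try Q=7 ⇒ Q=7.
Step 2. [col 1: T + Q ≡ E (mod 10)] no forcing yet in column 1 (carry-in 0); T=6 is free and consistent — try it, so T=6.
Step 3. [C] C is the leading digit of a 7-digit sum of two 6-digit numbers; the final carry is exactly 1. So C=1.
Step 4. [col 1: T + Q ≡ E (mod 10)] from column 1 (T=6, Q=7, carry-in 0, digits 1,6,7 already taken and all letters distinct): E must equal 3, so E=3.
Step 5. [col 2: R + N ≡ M (mod 10)] column 2 (R + N ≡ M (mod 10), carry-in 1) doesn't pin N yet; pick N=5 and continue, so N=5.
Step 6. [col 2: R + N ≡ M (mod 10)] R=4 is one option consistent with column 2 (R + N ≡ M (mod 10), carry-in 1) — take it. So R=4.
Step 7. [col 2: R + N ≡ M (mod 10)] column 2 reads R+N+carry(1)=M with R=4, N=5; with digits 1,3,4,5,6,7 already taken and all letters distinct, the only value for M is 0, so M=0.
Step 8. [col 3: C + T ≡ L (mod 10)] in column 3 we have C+T≡L with carry-in 1; given C=1, T=6 and digits 0,1,3,4,5,6,7 already taken and all letters distinct, that pins L to 8 ⇒ L=8.
Step 9. [col 6: C + Z ≡ M (mod 10)] in column 6 we have C+Z≡M with carry-in 0; given C=1, M=0 and digits 0,1,3,4,5,6,7,8 already taken and all letters distinct, that pins Z to 9, so Z=9.

Answer: C=1, E=3, L=8, M=0, N=5, Q=7, R=4, T=6, Z=9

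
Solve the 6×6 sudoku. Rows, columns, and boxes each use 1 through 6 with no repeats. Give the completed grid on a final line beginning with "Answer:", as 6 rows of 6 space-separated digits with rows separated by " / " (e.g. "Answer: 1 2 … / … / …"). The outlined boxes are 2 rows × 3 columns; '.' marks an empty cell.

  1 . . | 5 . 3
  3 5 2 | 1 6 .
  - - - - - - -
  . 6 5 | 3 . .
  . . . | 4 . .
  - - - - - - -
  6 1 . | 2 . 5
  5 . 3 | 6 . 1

Step 1. [r4c1∈{2}] only 2 remains possible at r4c1, so r4c1=2.
Step 2. [r5c3∈{4}] only 4 remains possible at r5c3 ⇒ r5c3=4.
Step 3. [r1c5∈{2,4}] r1c5 is the only open cell in row 1 admitting 2, so r1c5=2.
Step 4. [r4c5∈{1,5}] 5 has one home in row 4: r4c5. So r4c5=5.
Step 5. [r5c5∈{3}] only 3 remains possible at r5c5 ⇒ r5c5=3.
Step 6. [r3c1∈{4}] r3c1 is down to just 4, so r3c1=4.
Step 7. [r6c5∈{4}] only 4 remains possible at r6c5, so r6c5=4.
Step 8. [r1c2∈{4}] nothing but 4 survives at r1c2. So r1c2=4.
Step 9. [r6c2∈{2}] only 2 remains possible at r6c2, so r6c2=2.
Step 10. [r4c3∈{1}] nothing but 1 survives at r4c3, so r4c3=1.
Step 11. [r4c2∈{3}] only 3 remains possible at r4c2. So r4c2=3.
Step 12. [r4c6∈{6}] only 6 remains possible at r4c6, so r4c6=6.
Step 13. [r1c3∈{6}] nothing but 6 survives at r1c3, so r1c3=6.
Step 14. [r3c5∈{1}] only 1 remains possible at r3c5. So r3c5=1.
Step 15. [r2c6∈{4}] nothing but 4 survives at r2c6 ⇒ r2c6=4.
Step 16. [r3c6∈{2}] nothing but 2 survives at r3c6 ⇒ r3c6=2.

Answer: 1 4 6 5 2 3 / 3 5 2 1 6 4 / 4 6 5 3 1 2 / 2 3 1 4 5 6 / 6 1 4 2 3 5 / 5 2 3 6 4 1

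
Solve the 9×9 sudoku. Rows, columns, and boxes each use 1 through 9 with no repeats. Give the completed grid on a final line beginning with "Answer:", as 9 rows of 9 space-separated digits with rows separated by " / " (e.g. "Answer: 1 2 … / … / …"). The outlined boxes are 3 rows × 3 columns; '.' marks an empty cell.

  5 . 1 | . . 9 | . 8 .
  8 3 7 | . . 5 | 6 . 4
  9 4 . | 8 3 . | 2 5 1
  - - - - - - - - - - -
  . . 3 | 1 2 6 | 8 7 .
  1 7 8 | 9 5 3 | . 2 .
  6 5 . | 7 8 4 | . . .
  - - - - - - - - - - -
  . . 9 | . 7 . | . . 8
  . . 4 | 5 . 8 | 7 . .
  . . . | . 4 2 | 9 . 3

Step 1. [r9c4∈{6}] r9c4 has the single candidate 6, so r9c4=6.
Step 2. [r9c8∈{1}] nothing but 1 survives at r9c8, so r9c8=1.
Step 3. [r1c2∈{2,6}] in box 1, 2 fits only at r1c2. So r1c2=2.
Step 4. [r8c8∈{6}] r8c8's peers cover all but 6. So r8c8=6.
Step 5. [r6c8∈{3,9}] col 8 places 3 nowhere but r6c8, so r6c8=3.
Step 6. [r7c1∈{2,3}] in row 7, 2 fits only at r7c1 ⇒ r7c1=2.
Step 7. [r8c2∈{1}] only 1 remains possible at r8c2 ⇒ r8c2=1.
Step 8. [r7c8∈{4}] r7c8's peers cover all but 4. So r7c8=4.
Step 9. [r6c9∈{9}] r6c9 is down to just 9. So r6c9=9.
Step 10. [r2c4∈{2}] r2c4 has the single candidate 2, so r2c4=2.
Step 11. [r9c3∈{5}] only 5 remains possible at r9c3, so r9c3=5.
Step 12. [r1c4∈{4}] r1c4 is down to just 4. So r1c4=4.
Step 13. [r3c3∈{6}] nothing but 6 survives at r3c3 ⇒ r3c3=6.
Step 14. [r9c1∈{7}] r9c1's peers cover all but 7. So r9c1=7.
Step 15. [r4c2∈{9}] only 9 remains possible at r4c2 ⇒ r4c2=9.
Step 16. [r8c1∈{3}] r8c1 has the single candidate 3 ⇒ r8c1=3.
Step 17. [r7c6∈{1}] r7c6 has the single candidate 1. So r7c6=1.
Step 18. [r6c7∈{1}] r6c7 has the single candidate 1, so r6c7=1.
Step 19. [r2c5∈{1}] r2c5's peers cover all but 1. So r2c5=1.
Step 20. [r1c7∈{3}] r1c7 is down to just 3 ⇒ r1c7=3.
Step 21. [r7c4∈{3}] r7c4 is down to just 3. So r7c4=3.
Step 22. [r5c9∈{6}] r5c9 is down to just 6 ⇒ r5c9=6.
Step 23. [r6c3∈{2}] r6c3 is down to just 2. So r6c3=2.
Step 24. [r8c9∈{2}] only 2 remains possible at r8c9 ⇒ r8c9=2.
Step 25. [r5c7∈{4}] nothing but 4 survives at r5c7, so r5c7=4.
Step 26. [r9c2∈{8}] r9c2's peers cover all but 8. So r9c2=8.
Step 27. [r1c9∈{7}] r1c9 is down to just 7, so r1c9=7.
Step 28. [r8c5∈{9}] r8c5 is down to just 9. So r8c5=9.
Step 29. [r4c1∈{4}] r4c1 is down to just 4, so r4c1=4.
Step 30. [r1c5∈{6}] nothing but 6 survives at r1c5 ⇒ r1c5=6.
Step 31. [r4c9∈{5}] nothing but 5 survives at r4c9 ⇒ r4c9=5.
Step 32. [r2c8∈{9}] r2c8's peers cover all but 9. So r2c8=9.
Step 33. [r7c2∈{6}] nothing but 6 survives at r7c2, so r7c2=6.
Step 34. [r3c6∈{7}] only 7 remains possible at r3c6, so r3c6=7.
Step 35. [r7c7∈{5}] r7c7 is down to just 5 ⇒ r7c7=5.

Answer: 5 2 1 4 6 9 3 8 7 / 8 3 7 2 1 5 6 9 4 / 9 4 6 8 3 7 2 5 1 / 4 9 3 1 2 6 8 7 5 / 1 7 8 9 5 3 4 2 6 / 6 5 2 7 8 4 1 3 9 / 2 6 9 3 7 1 5 4 8 / 3 1 4 5 9 8 7 6 2 / 7 8 5 6 4 2 9 1 3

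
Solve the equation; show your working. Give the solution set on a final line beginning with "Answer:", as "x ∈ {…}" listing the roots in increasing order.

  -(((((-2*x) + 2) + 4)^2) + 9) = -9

Step 1. [-(((((-2*x) + 2) + 4)^2) + 9) = -9] flip signs both sides ⇒ neg: ((((-2*x) + 2) + 4)^2) + 9 = 9.
Step 2. [((((-2*x) + 2) + 4)^2) + 9 = 9] subtract 9: x sits inside (… + 9). So sub: (((-2*x) + 2) + 4)^2 = 0.
Step 3. [(((-2*x) + 2) + 4)^2 = 0] 0 ≥ 0, LHS is (·)² — take ±√. So sqrt: ((-2*x) + 2) + 4 = 0.
Step 4. [((-2*x) + 2) + 4 = 0] peel the +4: subtract 4 from each side, so sub: (-2*x) + 2 = -4.
Step 5. [(-2*x) + 2 = -4] -2 divides every term; factor it out ⇒ factor: x - 1 = 2.
Step 6. [x - 1 = 2] peel the -1: add 1 from each side. So sub: x = 3.

Answer: x ∈ {3}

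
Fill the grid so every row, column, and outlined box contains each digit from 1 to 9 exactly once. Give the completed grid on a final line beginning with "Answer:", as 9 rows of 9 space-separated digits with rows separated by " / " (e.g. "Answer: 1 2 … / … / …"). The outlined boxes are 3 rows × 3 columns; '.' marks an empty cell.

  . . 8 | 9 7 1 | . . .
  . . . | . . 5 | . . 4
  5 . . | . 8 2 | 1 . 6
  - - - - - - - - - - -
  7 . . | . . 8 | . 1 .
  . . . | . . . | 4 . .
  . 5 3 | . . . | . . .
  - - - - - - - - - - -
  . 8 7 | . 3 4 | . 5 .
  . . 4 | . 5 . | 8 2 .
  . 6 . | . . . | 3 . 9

Step 1. [r1c1∈{2,3,4,6}] in row 1, 6 fits only at r1c1 ⇒ r1c1=6.
Step 2. [r7c1∈{1,2,9}] in row 7, 9 fits only at r7c1 ⇒ r7c1=9.
Step 3. [r5c6∈{3,6,7,9}] across col 6, 3 lands solely at r5c6 ⇒ r5c6=3.
Step 4. [r7c4∈{1,2,6}] across row 7, 2 lands solely at r7c4. So r7c4=2.
Step 5. [r9c5∈{1}] r9c5 has the single candidate 1. So r9c5=1.
Step 6. [r6c1∈{1,2,4,8}] col 1 places 4 nowhere but r6c1 ⇒ r6c1=4.
Step 7. [r3c3∈{9}] only 9 remains possible at r3c3 ⇒ r3c3=9.
Step 8. [r2c8∈{3,7,8,9}] across row 2, 8 lands solely at r2c8 ⇒ r2c8=8.
Step 9. [r9c6∈{7}] only 7 remains possible at r9c6. So r9c6=7.
Step 10. [r8c4∈{6}] only 6 remains possible at r8c4, so r8c4=6.
Step 11. [r6c6∈{6,9}] r6c6 is the only open cell in col 6 admitting 6, so r6c6=6.
Step 12. [r5c8∈{6,7,9}] across col 8, 6 lands solely at r5c8 ⇒ r5c8=6.
Step 13. [r2c7∈{2,7,9}] r2c7 is the only open cell in row 2 admitting 9 ⇒ r2c7=9.
Step 14. [r6c7∈{2,7}] across col 7, 7 lands solely at r6c7. So r6c7=7.
Step 15. [r2c2∈{1,2,3,7}] in row 2, 7 fits only at r2c2. So r2c2=7.
Step 16. [r5c1∈{1,2,8}] r5c1 is the only open cell in col 1 admitting 8 ⇒ r5c1=8.
Step 17. [r4c9∈{2,3,5}] in row 4, 3 fits only at r4c9 ⇒ r4c9=3.
Step 18. [r4c5∈{2,4,9}] col 5 places 4 nowhere but r4c5, so r4c5=4.
Step 19. [r1c2∈{2,3,4}] row 1 places 4 nowhere but r1c2, so r1c2=4.
Step 20. [r3c2∈{3}] only 3 remains possible at r3c2. So r3c2=3.
Step 21. [r8c2∈{1}] only 1 remains possible at r8c2, so r8c2=1.
Step 22. [r5c3∈{1,2}] r5c3 is the only open cell in box 4 admitting 1 ⇒ r5c3=1.
Step 23. [r2c3∈{2}] r2c3 has the single candidate 2. So r2c3=2.
Step 24. [r4c2∈{2,9}] row 4 places 9 nowhere but r4c2. So r4c2=9.
Step 25. [r4c7∈{2,5}] row 4 places 2 nowhere but r4c7 ⇒ r4c7=2.
Step 26. [r5c9∈{5}] r5c9's peers cover all but 5 ⇒ r5c9=5.
Step 27. [r6c5∈{2,9}] row 6 places 2 nowhere but r6c5. So r6c5=2.
Step 28. [r5c5∈{9}] r5c5 is down to just 9 ⇒ r5c5=9.
Step 29. [r5c2∈{2}] r5c2's peers cover all but 2 ⇒ r5c2=2.
Step 30. [r9c1∈{2}] r9c1 has the single candidate 2 ⇒ r9c1=2.
Step 31. [r5c4∈{7}] nothing but 7 survives at r5c4, so r5c4=7.
Step 32. [r2c1∈{1}] r2c1's peers cover all but 1 ⇒ r2c1=1.
Step 33. [r4c3∈{6}] nothing but 6 survives at r4c3. So r4c3=6.
Step 34. [r7c9∈{1}] only 1 remains possible at r7c9, so r7c9=1.
Step 35. [r8c9∈{7}] r8c9 is down to just 7, so r8c9=7.
Step 36. [r3c4∈{4}] r3c4 has the single candidate 4 ⇒ r3c4=4.
Step 37. [r9c3∈{5}] r9c3 is down to just 5. So r9c3=5.
Step 38. [r6c4∈{1}] r6c4 has the single candidate 1, so r6c4=1.
Step 39. [r6c8∈{9}] nothing but 9 survives at r6c8. So r6c8=9.
Step 40. [r9c8∈{4}] nothing but 4 survives at r9c8 ⇒ r9c8=4.
Step 41. [r4c4∈{5}] nothing but 5 survives at r4c4. So r4c4=5.
Step 42. [r8c6∈{9}] r8c6's peers cover all but 9. So r8c6=9.
Step 43. [r8c1∈{3}] r8c1 is down to just 3, so r8c1=3.
Step 44. [r6c9∈{8}] r6c9 has the single candidate 8. So r6c9=8.
Step 45. [r1c9∈{2}] r1c9's peers cover all but 2. So r1c9=2.
Step 46. [r1c7∈{5}] r1c7 has the single candidate 5 ⇒ r1c7=5.
Step 47. [r2c4∈{3}] r2c4 has the single candidate 3. So r2c4=3.
Step 48. [r1c8∈{3}] only 3 remains possible at r1c8. So r1c8=3.
Step 49. [r9c4∈{8}] nothing but 8 survives at r9c4. So r9c4=8.
Step 50. [r3c8∈{7}] r3c8 is down to just 7. So r3c8=7.
Step 51. [r2c5∈{6}] nothing but 6 survives at r2c5, so r2c5=6.
Step 52. [r7c7∈{6}] r7c7 is down to just 6, so r7c7=6.

Answer: 6 4 8 9 7 1 5 3 2 / 1 7 2 3 6 5 9 8 4 / 5 3 9 4 8 2 1 7 6 / 7 9 6 5 4 8 2 1 3 / 8 2 1 7 9 3 4 6 5 / 4 5 3 1 2 6 7 9 8 / 9 8 7 2 3 4 6 5 1 / 3 1 4 6 5 9 8 2 7 / 2 6 5 8 1 7 3 4 9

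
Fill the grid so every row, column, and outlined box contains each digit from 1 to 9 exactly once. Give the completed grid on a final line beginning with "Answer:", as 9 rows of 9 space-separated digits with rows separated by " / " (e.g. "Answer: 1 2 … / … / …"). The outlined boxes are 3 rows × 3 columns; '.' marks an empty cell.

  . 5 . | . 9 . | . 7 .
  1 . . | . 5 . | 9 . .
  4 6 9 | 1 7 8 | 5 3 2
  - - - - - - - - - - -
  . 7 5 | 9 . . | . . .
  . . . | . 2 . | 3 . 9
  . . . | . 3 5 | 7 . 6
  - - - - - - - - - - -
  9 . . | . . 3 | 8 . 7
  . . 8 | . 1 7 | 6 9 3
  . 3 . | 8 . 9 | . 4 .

Step 1. [r6c4∈{4}] r6c4 is down to just 4 ⇒ r6c4=4.
Step 2. [r9c5∈{6}] only 6 remains possible at r9c5 ⇒ r9c5=6.
Step 3. [r7c3∈{1,2,4,6}] r7c3 is the only open cell in row 7 admitting 6. So r7c3=6.
Step 4. [r4c1∈{2,3,6,8}] 3 has one home in row 4: r4c1. So r4c1=3.
Step 5. [r4c6∈{1,6}] in row 4, 6 fits only at r4c6. So r4c6=6.
Step 6. [r9c9∈{1,5}] r9c9 is the only open cell in col 9 admitting 5. So r9c9=5.
Step 7. [r5c6∈{1}] only 1 remains possible at r5c6 ⇒ r5c6=1.
Step 8. [r2c3∈{2,3,7}] in row 2, 7 fits only at r2c3, so r2c3=7.
Step 9. [r6c2∈{1,2,8,9}] row 6 places 9 nowhere but r6c2 ⇒ r6c2=9.
Step 10. [r7c2∈{1,2,4}] across col 2, 1 lands solely at r7c2 ⇒ r7c2=1.
Step 11. [r9c3∈{2}] nothing but 2 survives at r9c3, so r9c3=2.
Step 12. [r2c2∈{2,8}] 2 has one home in col 2: r2c2 ⇒ r2c2=2.
Step 13. [r5c2∈{4,8}] across col 2, 8 lands solely at r5c2, so r5c2=8.
Step 14. [r6c8∈{1,2,8}] row 6 places 8 nowhere but r6c8. So r6c8=8.
Step 15. [r4c8∈{1,2}] r4c8 is the only open cell in col 8 admitting 1, so r4c8=1.
Step 16. [r1c9∈{1,4,8}] 1 has one home in col 9: r1c9, so r1c9=1.
Step 17. [r1c4∈{2,3,6}] in row 1, 6 fits only at r1c4, so r1c4=6.
Step 18. [r1c7∈{4}] only 4 remains possible at r1c7, so r1c7=4.
Step 19. [r8c4∈{2,5}] row 8 places 2 nowhere but r8c4 ⇒ r8c4=2.
Step 20. [r2c4∈{3}] r2c4 has the single candidate 3, so r2c4=3.
Step 21. [r4c9∈{4}] r4c9 is down to just 4 ⇒ r4c9=4.
Step 22. [r7c8∈{2}] r7c8's peers cover all but 2 ⇒ r7c8=2.
Step 23. [r6c3∈{1}] r6c3 is down to just 1. So r6c3=1.
Step 24. [r4c5∈{8}] r4c5 has the single candidate 8, so r4c5=8.
Step 25. [r5c3∈{4}] r5c3 has the single candidate 4 ⇒ r5c3=4.
Step 26. [r1c6∈{2}] r1c6's peers cover all but 2, so r1c6=2.
Step 27. [r9c7∈{1}] only 1 remains possible at r9c7, so r9c7=1.
Step 28. [r8c1∈{5}] nothing but 5 survives at r8c1 ⇒ r8c1=5.
Step 29. [r7c5∈{4}] r7c5's peers cover all but 4. So r7c5=4.
Step 30. [r6c1∈{2}] nothing but 2 survives at r6c1 ⇒ r6c1=2.
Step 31. [r5c1∈{6}] nothing but 6 survives at r5c1 ⇒ r5c1=6.
Step 32. [r7c4∈{5}] only 5 remains possible at r7c4. So r7c4=5.
Step 33. [r9c1∈{7}] r9c1 is down to just 7. So r9c1=7.
Step 34. [r5c8∈{5}] only 5 remains possible at r5c8. So r5c8=5.
Step 35. [r2c8∈{6}] r2c8's peers cover all but 6. So r2c8=6.
Step 36. [r1c3∈{3}] nothing but 3 survives at r1c3 ⇒ r1c3=3.
Step 37. [r5c4∈{7}] r5c4 has the single candidate 7, so r5c4=7.
Step 38. [r1c1∈{8}] r1c1 has the single candidate 8 ⇒ r1c1=8.
Step 39. [r2c6∈{4}] r2c6's peers cover all but 4. So r2c6=4.
Step 40. [r2c9∈{8}] only 8 remains possible at r2c9. So r2c9=8.
Step 41. [r8c2∈{4}] r8c2 has the single candidate 4. So r8c2=4.
Step 42. [r4c7∈{2}] r4c7 has the single candidate 2. So r4c7=2.

Answer: 8 5 3 6 9 2 4 7 1 / 1 2 7 3 5 4 9 6 8 / 4 6 9 1 7 8 5 3 2 / 3 7 5 9 8 6 2 1 4 / 6 8 4 7 2 1 3 5 9 / 2 9 1 4 3 5 7 8 6 / 9 1 6 5 4 3 8 2 7 / 5 4 8 2 1 7 6 9 3 / 7 3 2 8 6 9 1 4 5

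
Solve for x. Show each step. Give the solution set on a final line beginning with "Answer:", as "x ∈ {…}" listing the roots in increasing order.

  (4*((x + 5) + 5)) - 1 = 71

Step 1. [(4*((x + 5) + 5)) - 1 = 71] add 1: x sits inside (… - 1). So sub: 4*((x + 5) + 5) = 72.
Step 2. [4*((x + 5) + 5) = 72] divide by the outer 4 ⇒ div: (x + 5) + 5 = 18.
Step 3. [(x + 5) + 5 = 18] +5 is outermost — subtract 5 both sides, so sub: x + 5 = 13.
Step 4. [x + 5 = 13] +5 is outermost — subtract 5 both sides. So sub: x = 8.

Answer: x ∈ {8}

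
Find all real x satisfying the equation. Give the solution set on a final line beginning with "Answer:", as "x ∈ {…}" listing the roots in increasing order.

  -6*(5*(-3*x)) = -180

Step 1. [-6*(5*(-3*x)) = -180] -6·(inner) — divide through by -6 ⇒ div: 5*(-3*x) = 30.
Step 2. [5*(-3*x) = 30] leading coefficient 5: divide by 5. So div: -3*x = 6.
Step 3. [-3*x = 6] divide by the outer -3. So div: x = -2.

Answer: x ∈ {-2}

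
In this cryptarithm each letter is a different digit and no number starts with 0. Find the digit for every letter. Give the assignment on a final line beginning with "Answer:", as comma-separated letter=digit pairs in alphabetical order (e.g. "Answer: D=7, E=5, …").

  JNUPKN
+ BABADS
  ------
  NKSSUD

Step 1. [col 1: N + S ≡ D (mod 10)] N=9 is one option consistent with column 1 (N + S ≡ D (mod 10), carry-in 0) — take it, so N=9.
Step 2. [col 1: N + S ≡ D (mod 10)] no forcing yet in column 1 (carry-in 0); D=3 is free and consistent — try it, so D=3.
Step 3. [col 1: N + S ≡ D (mod 10)] in column 1 we have N+S≡D with carry-in 0; given N=9, D=3 and digits 3,9 already taken and all letters distinct, that pins S to 4. So S=4.
Step 4. [col 2: K + D ≡ U (mod 10)] column 2 (K + D ≡ U (mod 10), carry-in 1) doesn't pin K yet; pick K=7 and continue. So K=7.
Step 5. [col 2: K + D ≡ U (mod 10)] column 2: given K=7, D=3, carry-in 1, and digits 3,4,7,9 already taken and all letters distinct, K+D≡U (mod 10) forces U=1, so U=1.
Step 6. [col 3: P + A ≡ S (mod 10)] A=8 is one option consistent with column 3 (P + A ≡ S (mod 10), carry-in 1) — take it. So A=8.
Step 7. [col 3: P + A ≡ S (mod 10)] from column 3 (A=8, S=4, carry-in 1, digits 1,3,4,7,8,9 already taken and all letters distinct): P must equal 5. So P=5.
Step 8. [col 4: U + B ≡ S (mod 10)] column 4: given U=1, S=4, carry-in 1, and digits 1,3,4,5,7,8,9 already taken and all letters distinct, U+B≡S (mod 10) forces B=2. So B=2.
Step 9. [col 6: J + B ≡ N (mod 10)] from column 6 (B=2, N=9, carry-in 1, digits 1,2,3,4,5,7,8,9 already taken and all letters distinct): J must equal 6, so J=6.

Answer: A=8, B=2, D=3, J=6, K=7, N=9, P=5, S=4, U=1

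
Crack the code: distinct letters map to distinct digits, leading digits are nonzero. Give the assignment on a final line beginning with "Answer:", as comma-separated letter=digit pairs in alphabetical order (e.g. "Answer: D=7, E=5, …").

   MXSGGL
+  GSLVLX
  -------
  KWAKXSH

Step 1. [col 1: L + X ≡ H (mod 10)] X=5 is one option consistent with column 1 (L + X ≡ H (mod 10), carry-in 0) — take it, so X=5.
Step 2. [col 1: L + X ≡ H (mod 10)] column 1 (L + X ≡ H (mod 10), carry-in 0) doesn't pin L yet; pick L=2 and continue ⇒ L=2.
Step 3. [K] K is the leading digit of a 7-digit sum of two 6-digit numbers; the final carry is exactly 1 ⇒ K=1.
Step 4. [col 1: L + X ≡ H (mod 10)] in column 1 we have L+X≡H with carry-in 0; given L=2, X=5 and digits 1,2,5 already taken and all letters distinct, that pins H to 7 ⇒ H=7.
Step 5. [col 2: G + L ≡ S (mod 10)] G=6 is one option consistent with column 2 (G + L ≡ S (mod 10), carry-in 0) — take it. So G=6.
Step 6. [col 2: G + L ≡ S (mod 10)] column 2: given G=6, L=2, carry-in 0, and digits 1,2,5,6,7 already taken and all letters distinct, G+L≡S (mod 10) forces S=8 ⇒ S=8.
Step 7. [col 3: G + V ≡ X (mod 10)] from column 3 (G=6, X=5, carry-in 0, digits 1,2,5,6,7,8 already taken and all letters distinct): V must equal 9. So V=9.
Step 8. [col 5: X + S ≡ A (mod 10)] in column 5 we have X+S≡A with carry-in 1; given X=5, S=8 and digits 1,2,5,6,7,8,9 already taken and all letters distinct, that pins A to 4 ⇒ A=4.
Step 9. [col 6: M + G ≡ W (mod 10)] column 6 reads M+G+carry(1)=W with G=6; with digits 1,2,4,5,6,7,8,9 already taken and all letters distinct, the only value for W is 0 ⇒ W=0.
Step 10. [col 6: M + G ≡ W (mod 10)] in column 6 we have M+G≡W with carry-in 1; given G=6, W=0 and digits 0,1,2,4,5,6,7,8,9 already taken and all letters distinct, that pins M to 3, so M=3.

Answer: A=4, G=6, H=7, K=1, L=2, M=3, S=8, V=9, W=0, X=5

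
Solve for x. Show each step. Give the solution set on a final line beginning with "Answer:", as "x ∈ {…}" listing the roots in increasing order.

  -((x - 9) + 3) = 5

Step 1. [-((x - 9) + 3) = 5] flip signs both sides ⇒ neg: (x - 9) + 3 = -5.
Step 2. [(x - 9) + 3 = -5] subtract 3: x sits inside (… + 3) ⇒ sub: x - 9 = -8.
Step 3. [x - 9 = -8] the outer -9 inverts by adding 9. So sub: x = 1.

Answer: x ∈ {1}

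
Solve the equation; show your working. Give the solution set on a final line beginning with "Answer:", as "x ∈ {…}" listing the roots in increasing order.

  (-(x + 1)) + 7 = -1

Step 1. [(-(x + 1)) + 7 = -1] 7 comes off first (subtract 7) ⇒ sub: -(x + 1) = -8.
Step 2. [-(x + 1) = -8] leading − — multiply by −1, so neg: x + 1 = 8.
Step 3. [x + 1 = 8] 1 comes off first (subtract 1), so sub: x = 7.

Answer: x ∈ {7}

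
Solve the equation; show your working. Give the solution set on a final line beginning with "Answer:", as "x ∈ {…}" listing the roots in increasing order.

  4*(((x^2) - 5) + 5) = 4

Step 1. [4*(((x^2) - 5) + 5) = 4] LHS = 4·(…); ÷4 both sides, so div: ((x^2) - 5) + 5 = 1.
Step 2. [((x^2) - 5) + 5 = 1] subtract 5: x sits inside (… + 5) ⇒ sub: (x^2) - 5 = -4.
Step 3. [(x^2) - 5 = -4] peel the -5: add 5 from each side ⇒ sub: x^2 = 1.
Step 4. [x^2 = 1] √ both sides: 1 ≥ 0 gives two branches. So sqrt: x = 1 or -1.

Answer: x ∈ {-1, 1}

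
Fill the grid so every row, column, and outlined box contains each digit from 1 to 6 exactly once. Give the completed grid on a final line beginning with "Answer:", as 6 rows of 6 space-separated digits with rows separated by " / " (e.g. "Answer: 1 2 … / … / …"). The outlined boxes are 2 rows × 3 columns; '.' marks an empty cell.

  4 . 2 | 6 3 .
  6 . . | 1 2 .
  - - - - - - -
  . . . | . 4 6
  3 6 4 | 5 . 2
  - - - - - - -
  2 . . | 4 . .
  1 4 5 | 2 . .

Step 1. [r1c6∈{5}] r1c6 has the single candidate 5. So r1c6=5.
Step 2. [r5c2∈{3}] nothing but 3 survives at r5c2, so r5c2=3.
Step 3. [r3c2∈{1,2,5}] 2 has one home in row 3: r3c2 ⇒ r3c2=2.
Step 4. [r5c5∈{1,5,6}] r5c5 is the only open cell in row 5 admitting 5, so r5c5=5.
Step 5. [r6c5∈{6}] r6c5 has the single candidate 6, so r6c5=6.
Step 6. [r4c5∈{1}] nothing but 1 survives at r4c5 ⇒ r4c5=1.
Step 7. [r3c4∈{3}] r3c4 has the single candidate 3. So r3c4=3.
Step 8. [r2c6∈{4}] only 4 remains possible at r2c6 ⇒ r2c6=4.
Step 9. [r1c2∈{1}] r1c2's peers cover all but 1. So r1c2=1.
Step 10. [r5c3∈{6}] nothing but 6 survives at r5c3 ⇒ r5c3=6.
Step 11. [r2c2∈{5}] nothing but 5 survives at r2c2 ⇒ r2c2=5.
Step 12. [r3c1∈{5}] only 5 remains possible at r3c1 ⇒ r3c1=5.
Step 13. [r5c6∈{1}] nothing but 1 survives at r5c6, so r5c6=1.
Step 14. [r2c3∈{3}] only 3 remains possible at r2c3. So r2c3=3.
Step 15. [r3c3∈{1}] r3c3 has the single candidate 1, so r3c3=1.
Step 16. [r6c6∈{3}] only 3 remains possible at r6c6, so r6c6=3.

Answer: 4 1 2 6 3 5 / 6 5 3 1 2 4 / 5 2 1 3 4 6 / 3 6 4 5 1 2 / 2 3 6 4 5 1 / 1 4 5 2 6 3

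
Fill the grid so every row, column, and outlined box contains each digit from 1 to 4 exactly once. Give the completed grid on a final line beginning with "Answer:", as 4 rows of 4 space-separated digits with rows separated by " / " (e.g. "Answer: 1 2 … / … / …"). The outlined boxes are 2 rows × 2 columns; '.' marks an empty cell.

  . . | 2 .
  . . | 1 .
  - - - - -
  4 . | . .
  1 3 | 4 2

Step 1. [r2c1∈{2,3}] 2 has one home in col 1: r2c1, so r2c1=2.
Step 2. [r2c4∈{3,4}] 3 has one home in row 2: r2c4, so r2c4=3.
Step 3. [r1c2∈{1,4}] in row 1, 1 fits only at r1c2 ⇒ r1c2=1.
Step 4. [r2c2∈{4}] nothing but 4 survives at r2c2 ⇒ r2c2=4.
Step 5. [r3c3∈{3}] nothing but 3 survives at r3c3, so r3c3=3.
Step 6. [r1c4∈{4}] r1c4 is down to just 4 ⇒ r1c4=4.
Step 7. [r1c1∈{3}] r1c1 is down to just 3. So r1c1=3.
Step 8. [r3c4∈{1}] r3c4 has the single candidate 1, so r3c4=1.
Step 9. [r3c2∈{2}] r3c2 is down to just 2 ⇒ r3c2=2.

Answer: 3 1 2 4 / 2 4 1 3 / 4 2 3 1 / 1 3 4 2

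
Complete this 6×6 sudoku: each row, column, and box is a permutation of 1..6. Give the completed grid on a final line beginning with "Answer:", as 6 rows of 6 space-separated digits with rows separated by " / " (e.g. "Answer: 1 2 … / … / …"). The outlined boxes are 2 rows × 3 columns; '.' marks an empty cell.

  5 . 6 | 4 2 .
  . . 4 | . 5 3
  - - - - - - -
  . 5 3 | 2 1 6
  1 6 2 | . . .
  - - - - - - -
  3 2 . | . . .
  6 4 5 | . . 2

Step 1. [r6c4∈{1,3}] 1 has one home in row 6: r6c4 ⇒ r6c4=1.
Step 2. [r4c4∈{3,5}] across col 4, 3 lands solely at r4c4, so r4c4=3.
Step 3. [r4c6∈{4,5}] row 4 places 5 nowhere but r4c6. So r4c6=5.
Step 4. [r5c5∈{4,6}] across col 5, 6 lands solely at r5c5 ⇒ r5c5=6.
Step 5. [r2c2∈{1}] r2c2 has the single candidate 1 ⇒ r2c2=1.
Step 6. [r2c4∈{6}] r2c4 is down to just 6, so r2c4=6.
Step 7. [r5c6∈{4}] nothing but 4 survives at r5c6 ⇒ r5c6=4.
Step 8. [r1c6∈{1}] r1c6's peers cover all but 1. So r1c6=1.
Step 9. [r2c1∈{2}] r2c1's peers cover all but 2. So r2c1=2.
Step 10. [r4c5∈{4}] nothing but 4 survives at r4c5. So r4c5=4.
Step 11. [r6c5∈{3}] r6c5 has the single candidate 3, so r6c5=3.
Step 12. [r3c1∈{4}] r3c1 has the single candidate 4 ⇒ r3c1=4.
Step 13. [r1c2∈{3}] r1c2's peers cover all but 3. So r1c2=3.
Step 14. [r5c4∈{5}] r5c4 is down to just 5, so r5c4=5.
Step 15. [r5c3∈{1}] r5c3 has the single candidate 1 ⇒ r5c3=1.

Answer: 5 3 6 4 2 1 / 2 1 4 6 5 3 / 4 5 3 2 1 6 / 1 6 2 3 4 5 / 3 2 1 5 6 4 / 6 4 5 1 3 2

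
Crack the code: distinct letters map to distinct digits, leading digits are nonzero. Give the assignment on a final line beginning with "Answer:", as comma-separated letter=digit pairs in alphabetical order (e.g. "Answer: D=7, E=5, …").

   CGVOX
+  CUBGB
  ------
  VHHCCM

Step 1. [V] V is the leading digit of a 6-digit sum of two 5-digit numbers; the final carry is exactly 1. So V=1.
Step 2. [col 1: X + B ≡ M (mod 10)] B=7 is one option consistent with column 1 (X + B ≡ M (mod 10), carry-in 0) — take it ⇒ B=7.
Step 3. [col 1: X + B ≡ M (mod 10)] X=3 is one option consistent with column 1 (X + B ≡ M (mod 10), carry-in 0) — take it. So X=3.
Step 4. [col 1: X + B ≡ M (mod 10)] from column 1 (X=3, B=7, carry-in 0, digits 1,3,7 already taken and all letters distinct): M must equal 0. So M=0.
Step 5. [col 2: O + G ≡ C (mod 10)] several values work for G in column 2 (O + G ≡ C (mod 10), carry-in 1); try G=2. So G=2.
Step 6. [col 2: O + G ≡ C (mod 10)] no forcing yet in column 2 (carry-in 1); C=8 is free and consistent — try it ⇒ C=8.
Step 7. [col 2: O + G ≡ C (mod 10)] from column 2 (G=2, C=8, carry-in 1, digits 0,1,2,3,7,8 already taken and all letters distinct): O must equal 5 ⇒ O=5.
Step 8. [col 4: G + U ≡ H (mod 10)] column 4 reads G+U+carry(0)=H with G=2; with digits 0,1,2,3,5,7,8 already taken and all letters distinct, the only value for H is 6 ⇒ H=6.
Step 9. [col 4: G + U ≡ H (mod 10)] from column 4 (G=2, H=6, carry-in 0, digits 0,1,2,3,5,6,7,8 already taken and all letters distinct): U must equal 4 ⇒ U=4.

Answer: B=7, C=8, G=2, H=6, M=0, O=5, U=4, V=1, X=3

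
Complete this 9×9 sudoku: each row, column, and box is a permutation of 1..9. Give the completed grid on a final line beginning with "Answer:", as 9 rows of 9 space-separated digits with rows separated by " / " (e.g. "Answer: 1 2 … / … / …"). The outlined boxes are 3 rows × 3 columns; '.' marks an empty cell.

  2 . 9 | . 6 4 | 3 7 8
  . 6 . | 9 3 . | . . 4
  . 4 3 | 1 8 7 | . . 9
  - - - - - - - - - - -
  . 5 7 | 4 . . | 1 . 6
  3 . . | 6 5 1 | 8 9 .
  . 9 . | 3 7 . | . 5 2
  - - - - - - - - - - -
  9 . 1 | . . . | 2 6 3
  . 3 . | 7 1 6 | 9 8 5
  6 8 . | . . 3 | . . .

Step 1. [r5c3∈{2,4}] in row 5, 4 fits only at r5c3. So r5c3=4.
Step 2. [r4c1∈{8}] only 8 remains possible at r4c1. So r4c1=8.
Step 3. [r2c7∈{5}] nothing but 5 survives at r2c7, so r2c7=5.
Step 4. [r7c6∈{5,8}] in col 6, 5 fits only at r7c6. So r7c6=5.
Step 5. [r9c8∈{1,4}] in col 8, 4 fits only at r9c8 ⇒ r9c8=4.
Step 6. [r4c6∈{2,9}] col 6 places 9 nowhere but r4c6, so r4c6=9.
Step 7. [r9c4∈{2}] nothing but 2 survives at r9c4 ⇒ r9c4=2.
Step 8. [r2c8∈{1,2}] 1 has one home in col 8: r2c8. So r2c8=1.
Step 9. [r9c7∈{7}] r9c7 has the single candidate 7 ⇒ r9c7=7.
Step 10. [r6c3∈{6}] r6c3's peers cover all but 6 ⇒ r6c3=6.
Step 11. [r9c3∈{5}] r9c3's peers cover all but 5. So r9c3=5.
Step 12. [r4c5∈{2}] r4c5 has the single candidate 2, so r4c5=2.
Step 13. [r7c2∈{7}] nothing but 7 survives at r7c2 ⇒ r7c2=7.
Step 14. [r3c7∈{6}] r3c7 has the single candidate 6, so r3c7=6.
Step 15. [r2c6∈{2}] only 2 remains possible at r2c6, so r2c6=2.
Step 16. [r5c2∈{2}] r5c2's peers cover all but 2. So r5c2=2.
Step 17. [r2c1∈{7}] only 7 remains possible at r2c1, so r2c1=7.
Step 18. [r3c1∈{5}] only 5 remains possible at r3c1, so r3c1=5.
Step 19. [r8c3∈{2}] r8c3 is down to just 2. So r8c3=2.
Step 20. [r4c8∈{3}] only 3 remains possible at r4c8, so r4c8=3.
Step 21. [r6c1∈{1}] nothing but 1 survives at r6c1. So r6c1=1.
Step 22. [r8c1∈{4}] only 4 remains possible at r8c1. So r8c1=4.
Step 23. [r6c7∈{4}] r6c7 has the single candidate 4 ⇒ r6c7=4.
Step 24. [r5c9∈{7}] r5c9's peers cover all but 7. So r5c9=7.
Step 25. [r7c5∈{4}] r7c5 is down to just 4, so r7c5=4.
Step 26. [r3c8∈{2}] nothing but 2 survives at r3c8, so r3c8=2.
Step 27. [r9c5∈{9}] r9c5's peers cover all but 9, so r9c5=9.
Step 28. [r6c6∈{8}] only 8 remains possible at r6c6, so r6c6=8.
Step 29. [r1c2∈{1}] nothing but 1 survives at r1c2 ⇒ r1c2=1.
Step 30. [r7c4∈{8}] r7c4 has the single candidate 8 ⇒ r7c4=8.
Step 31. [r2c3∈{8}] only 8 remains possible at r2c3 ⇒ r2c3=8.
Step 32. [r9c9∈{1}] r9c9 has the single candidate 1, so r9c9=1.
Step 33. [r1c4∈{5}] nothing but 5 survives at r1c4. So r1c4=5.

Answer: 2 1 9 5 6 4 3 7 8 / 7 6 8 9 3 2 5 1 4 / 5 4 3 1 8 7 6 2 9 / 8 5 7 4 2 9 1 3 6 / 3 2 4 6 5 1 8 9 7 / 1 9 6 3 7 8 4 5 2 / 9 7 1 8 4 5 2 6 3 / 4 3 2 7 1 6 9 8 5 / 6 8 5 2 9 3 7 4 1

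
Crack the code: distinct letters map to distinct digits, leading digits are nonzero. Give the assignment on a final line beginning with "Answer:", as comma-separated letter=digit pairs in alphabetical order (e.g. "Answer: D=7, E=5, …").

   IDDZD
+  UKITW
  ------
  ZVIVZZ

Step 1. [col 1: D + W ≡ Z (mod 10)] D=3 is one option consistent with column 1 (D + W ≡ Z (mod 10), carry-in 0) — take it. So D=3.
Step 2. [col 1: D + W ≡ Z (mod 10)] no forcing yet in column 1 (carry-in 0); W=8 is free and consistent — try it ⇒ W=8.
Step 3. [col 1: D + W ≡ Z (mod 10)] column 1: given D=3, W=8, carry-in 0, and digits 3,8 already taken and all letters distinct, D+W≡Z (mod 10) forces Z=1. So Z=1.
Step 4. [col 2: Z + T ≡ Z (mod 10)] in column 2 we have Z+T≡Z with carry-in 1; given Z=1 and digits 1,3,8 already taken and all letters distinct, that pins T to 9 ⇒ T=9.
Step 5. [col 3: D + I ≡ V (mod 10)] I=6 is one option consistent with column 3 (D + I ≡ V (mod 10), carry-in 1) — take it, so I=6.
Step 6. [col 3: D + I ≡ V (mod 10)] column 3 reads D+I+carry(1)=V with D=3, I=6; with digits 1,3,6,8,9 already taken and all letters distinct, the only value for V is 0, so V=0.
Step 7. [col 4: D + K ≡ I (mod 10)] in column 4 we have D+K≡I with carry-in 1; given D=3, I=6 and digits 0,1,3,6,8,9 already taken and all letters distinct, that pins K to 2. So K=2.
Step 8. [col 5: I + U ≡ V (mod 10)] column 5 reads I+U+carry(0)=V with I=6, V=0; with digits 0,1,2,3,6,8,9 already taken and all letters distinct, the only value for U is 4. So U=4.

Answer: D=3, I=6, K=2, T=9, U=4, V=0, W=8, Z=1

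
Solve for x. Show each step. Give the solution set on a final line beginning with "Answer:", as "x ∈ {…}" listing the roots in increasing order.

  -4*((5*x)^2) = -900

Step 1. [-4*((5*x)^2) = -900] LHS = -4·(…); ÷-4 both sides, so div: (5*x)^2 = 225.
Step 2. [(5*x)^2 = 225] LHS squared, RHS 225 ≥ 0: apply √ (±). So sqrt: 5*x = 15 or -15.
Step 3. [5*x = 15 or -15] divide by the outer 5 ⇒ div: x = 3 or -3.

Answer: x ∈ {-3, 3}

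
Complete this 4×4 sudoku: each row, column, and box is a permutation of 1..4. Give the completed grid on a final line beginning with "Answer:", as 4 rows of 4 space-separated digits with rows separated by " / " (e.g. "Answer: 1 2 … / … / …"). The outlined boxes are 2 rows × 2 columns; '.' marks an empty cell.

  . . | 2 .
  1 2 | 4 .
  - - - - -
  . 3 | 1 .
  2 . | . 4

Step 1. [r1c1∈{3,4}] 3 has one home in col 1: r1c1, so r1c1=3.
Step 2. [r1c2∈{4}] nothing but 4 survives at r1c2 ⇒ r1c2=4.
Step 3. [r1c4∈{1}] nothing but 1 survives at r1c4 ⇒ r1c4=1.
Step 4. [r3c4∈{2}] r3c4 has the single candidate 2. So r3c4=2.
Step 5. [r4c3∈{3}] nothing but 3 survives at r4c3, so r4c3=3.
Step 6. [r3c1∈{4}] r3c1's peers cover all but 4. So r3c1=4.
Step 7. [r4c2∈{1}] nothing but 1 survives at r4c2. So r4c2=1.
Step 8. [r2c4∈{3}] r2c4 is down to just 3. So r2c4=3.

Answer: 3 4 2 1 / 1 2 4 3 / 4 3 1 2 / 2 1 3 4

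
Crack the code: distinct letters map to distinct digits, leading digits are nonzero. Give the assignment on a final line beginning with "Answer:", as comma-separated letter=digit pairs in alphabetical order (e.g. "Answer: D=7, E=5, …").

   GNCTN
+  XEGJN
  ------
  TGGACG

Step 1. [T] the sum has 6 digits but both addends have 5; that extra leading digit T is the final carry, namely 1, so T=1.
Step 2. [col 1: N + N ≡ G (mod 10)] N=8 is one option consistent with column 1 (N + N ≡ G (mod 10), carry-in 0) — take it ⇒ N=8.
Step 3. [col 1: N + N ≡ G (mod 10)] from column 1 (N=8, carry-in 0, digits 1,8 already taken and all letters distinct): G must equal 6 ⇒ G=6.
Step 4. [col 2: T + J ≡ C (mod 10)] column 2 (T + J ≡ C (mod 10), carry-in 1) doesn't pin J yet; pick J=2 and continue ⇒ J=2.
Step 5. [col 2: T + J ≡ C (mod 10)] in column 2 we have T+J≡C with carry-in 1; given T=1, J=2 and digits 1,2,6,8 already taken and all letters distinct, that pins C to 4, so C=4.
Step 6. [col 3: C + G ≡ A (mod 10)] in column 3 we have C+G≡A with carry-in 0; given C=4, G=6 and digits 1,2,4,6,8 already taken and all letters distinct, that pins A to 0, so A=0.
Step 7. [col 4: N + E ≡ G (mod 10)] column 4: given N=8, G=6, carry-in 1, and digits 0,1,2,4,6,8 already taken and all letters distinct, N+E≡G (mod 10) forces E=7, so E=7.
Step 8. [col 5: G + X ≡ G (mod 10)] column 5: given G=6, carry-in 1, and digits 0,1,2,4,6,7,8 already taken and all letters distinct, G+X≡G (mod 10) forces X=9, so X=9.

Answer: A=0, C=4, E=7, G=6, J=2, N=8, T=1, X=9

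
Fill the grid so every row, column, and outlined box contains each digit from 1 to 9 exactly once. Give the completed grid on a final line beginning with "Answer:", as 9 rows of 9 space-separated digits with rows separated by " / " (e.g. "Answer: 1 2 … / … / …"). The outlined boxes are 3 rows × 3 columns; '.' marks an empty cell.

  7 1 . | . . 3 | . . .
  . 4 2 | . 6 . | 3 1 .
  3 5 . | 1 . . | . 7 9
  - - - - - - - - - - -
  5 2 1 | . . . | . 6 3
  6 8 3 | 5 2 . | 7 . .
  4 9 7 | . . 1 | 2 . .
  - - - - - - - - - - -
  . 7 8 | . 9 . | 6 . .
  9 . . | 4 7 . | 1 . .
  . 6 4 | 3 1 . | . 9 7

Step 1. [r7c4∈{2}] r7c4 has the single candidate 2. So r7c4=2.
Step 2. [r1c5∈{4,5,8}] in col 5, 5 fits only at r1c5 ⇒ r1c5=5.
Step 3. [r9c7∈{5,8}] col 7 places 5 nowhere but r9c7 ⇒ r9c7=5.
Step 4. [r5c8∈{4}] r5c8 is down to just 4 ⇒ r5c8=4.
Step 5. [r1c9∈{2,4,6,8}] across col 9, 6 lands solely at r1c9, so r1c9=6.
Step 6. [r9c6∈{8}] r9c6 is down to just 8. So r9c6=8.
Step 7. [r4c7∈{8,9}] 9 has one home in col 7: r4c7 ⇒ r4c7=9.
Step 8. [r2c9∈{5,8}] row 2 places 5 nowhere but r2c9. So r2c9=5.
Step 9. [r6c9∈{8}] nothing but 8 survives at r6c9. So r6c9=8.
Step 10. [r8c8∈{2,3,8}] 8 has one home in row 8: r8c8, so r8c8=8.
Step 11. [r1c7∈{4,8}] r1c7 is the only open cell in row 1 admitting 4, so r1c7=4.
Step 12. [r1c4∈{8,9}] r1c4 is the only open cell in row 1 admitting 8. So r1c4=8.
Step 13. [r4c4∈{7}] r4c4's peers cover all but 7, so r4c4=7.
Step 14. [r3c5∈{4}] r3c5 is down to just 4 ⇒ r3c5=4.
Step 15. [r8c3∈{5}] r8c3 has the single candidate 5. So r8c3=5.
Step 16. [r2c4∈{9}] nothing but 9 survives at r2c4. So r2c4=9.
Step 17. [r7c9∈{4}] r7c9 has the single candidate 4. So r7c9=4.
Step 18. [r8c9∈{2}] r8c9's peers cover all but 2, so r8c9=2.
Step 19. [r7c6∈{5}] only 5 remains possible at r7c6. So r7c6=5.
Step 20. [r6c8∈{5}] r6c8 is down to just 5 ⇒ r6c8=5.
Step 21. [r4c5∈{8}] nothing but 8 survives at r4c5 ⇒ r4c5=8.
Step 22. [r8c2∈{3}] r8c2's peers cover all but 3, so r8c2=3.
Step 23. [r6c4∈{6}] only 6 remains possible at r6c4. So r6c4=6.
Step 24. [r2c6∈{7}] r2c6 is down to just 7, so r2c6=7.
Step 25. [r7c8∈{3}] r7c8's peers cover all but 3. So r7c8=3.
Step 26. [r8c6∈{6}] r8c6 has the single candidate 6 ⇒ r8c6=6.
Step 27. [r9c1∈{2}] r9c1 is down to just 2 ⇒ r9c1=2.
Step 28. [r5c9∈{1}] nothing but 1 survives at r5c9 ⇒ r5c9=1.
Step 29. [r1c3∈{9}] only 9 remains possible at r1c3. So r1c3=9.
Step 30. [r5c6∈{9}] r5c6 is down to just 9, so r5c6=9.
Step 31. [r1c8∈{2}] r1c8 has the single candidate 2, so r1c8=2.
Step 32. [r3c6∈{2}] r3c6's peers cover all but 2. So r3c6=2.
Step 33. [r6c5∈{3}] r6c5's peers cover all but 3. So r6c5=3.
Step 34. [r3c3∈{6}] r3c3 has the single candidate 6 ⇒ r3c3=6.
Step 35. [r7c1∈{1}] r7c1 has the single candidate 1, so r7c1=1.
Step 36. [r2c1∈{8}] only 8 remains possible at r2c1 ⇒ r2c1=8.
Step 37. [r3c7∈{8}] nothing but 8 survives at r3c7 ⇒ r3c7=8.
Step 38. [r4c6∈{4}] nothing but 4 survives at r4c6, so r4c6=4.

Answer: 7 1 9 8 5 3 4 2 6 / 8 4 2 9 6 7 3 1 5 / 3 5 6 1 4 2 8 7 9 / 5 2 1 7 8 4 9 6 3 / 6 8 3 5 2 9 7 4 1 / 4 9 7 6 3 1 2 5 8 / 1 7 8 2 9 5 6 3 4 / 9 3 5 4 7 6 1 8 2 / 2 6 4 3 1 8 5 9 7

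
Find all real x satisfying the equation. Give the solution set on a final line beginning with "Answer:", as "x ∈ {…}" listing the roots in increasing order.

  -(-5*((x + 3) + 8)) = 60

Step 1. [-(-5*((x + 3) + 8)) = 60] LHS negated; negate both sides. So neg: -5*((x + 3) + 8) = -60.
Step 2. [-5*((x + 3) + 8) = -60] -5·(inner) — divide through by -5 ⇒ div: (x + 3) + 8 = 12.
Step 3. [(x + 3) + 8 = 12] the outer +8 inverts by subtracting 8. So sub: x + 3 = 4.
Step 4. [x + 3 = 4] 3 comes off first (subtract 3), so sub: x = 1.

Answer: x ∈ {1}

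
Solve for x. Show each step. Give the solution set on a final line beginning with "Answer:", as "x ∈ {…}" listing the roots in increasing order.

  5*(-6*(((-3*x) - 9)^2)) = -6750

Step 1. [5*(-6*(((-3*x) - 9)^2)) = -6750] LHS = 5·(…); ÷5 both sides, so div: -6*(((-3*x) - 9)^2) = -1350.
Step 2. [-6*(((-3*x) - 9)^2) = -1350] -6·(inner) — divide through by -6. So div: ((-3*x) - 9)^2 = 225.
Step 3. [((-3*x) - 9)^2 = 225] LHS squared, RHS 225 ≥ 0: apply √ (±) ⇒ sqrt: (-3*x) - 9 = 15 or -15.
Step 4. [(-3*x) - 9 = 15 or -15] -3 | LHS and -3 | 15 or -15: pull -3 out. So factor: x + 3 = -5 or 5.
Step 5. [x + 3 = -5 or 5] 3 comes off first (subtract 3). So sub: x = -8 or 2.

Answer: x ∈ {-8, 2}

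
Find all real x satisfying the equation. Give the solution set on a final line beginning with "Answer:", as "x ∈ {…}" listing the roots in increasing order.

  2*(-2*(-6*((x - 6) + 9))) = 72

Step 1. [2*(-2*(-6*((x - 6) + 9))) = 72] divide by the outer 2, so div: -2*(-6*((x - 6) + 9)) = 36.
Step 2. [-2*(-6*((x - 6) + 9)) = 36] -2·(inner) — divide through by -2. So div: -6*((x - 6) + 9) = -18.
Step 3. [-6*((x - 6) + 9) = -18] -6·(inner) — divide through by -6. So div: (x - 6) + 9 = 3.
Step 4. [(x - 6) + 9 = 3] peel the +9: subtract 9 from each side. So sub: x - 6 = -6.
Step 5. [x - 6 = -6] peel the -6: add 6 from each side. So sub: x = 0.

Answer: x ∈ {0}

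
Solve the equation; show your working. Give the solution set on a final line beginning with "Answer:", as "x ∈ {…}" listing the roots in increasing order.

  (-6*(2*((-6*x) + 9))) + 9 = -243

Step 1. [(-6*(2*((-6*x) + 9))) + 9 = -243] subtract 9: x sits inside (… + 9), so sub: -6*(2*((-6*x) + 9)) = -252.
Step 2. [-6*(2*((-6*x) + 9)) = -252] LHS = -6·(…); ÷-6 both sides ⇒ div: 2*((-6*x) + 9) = 42.
Step 3. [2*((-6*x) + 9) = 42] 2 out front; divide by 2 ⇒ div: (-6*x) + 9 = 21.
Step 4. [(-6*x) + 9 = 21] subtract 9: x sits inside (… + 9), so sub: -6*x = 12.
Step 5. [-6*x = 12] LHS = -6·(…); ÷-6 both sides ⇒ div: x = -2.

Answer: x ∈ {-2}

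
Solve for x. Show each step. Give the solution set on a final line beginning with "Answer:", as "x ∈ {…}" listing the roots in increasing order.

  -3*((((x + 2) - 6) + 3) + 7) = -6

Step 1. [-3*((((x + 2) - 6) + 3) + 7) = -6] -3 out front; divide by -3. So div: (((x + 2) - 6) + 3) + 7 = 2.
Step 2. [(((x + 2) - 6) + 3) + 7 = 2] subtract 7: x sits inside (… + 7) ⇒ sub: ((x + 2) - 6) + 3 = -5.
Step 3. [((x + 2) - 6) + 3 = -5] peel the +3: subtract 3 from each side. So sub: (x + 2) - 6 = -8.
Step 4. [(x + 2) - 6 = -8] -6 is outermost — add 6 both sides. So sub: x + 2 = -2.
Step 5. [x + 2 = -2] 2 comes off first (subtract 2) ⇒ sub: x = -4.

Answer: x ∈ {-4}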